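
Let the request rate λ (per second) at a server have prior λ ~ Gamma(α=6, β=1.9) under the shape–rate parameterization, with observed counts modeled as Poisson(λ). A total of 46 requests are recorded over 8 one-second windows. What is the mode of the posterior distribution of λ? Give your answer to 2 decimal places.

Σxᵢ = 46, n = 8.
Posterior ∝ λ^5e^(−1.9λ) · λ^46e^(−8λ) = λ^51e^(−9.9λ), i.e. Gamma(shape=52, rate=9.9).
The mode of a Gamma(a, b) with a ≥ 1 (shape–rate) is (a−1)/b = 51/9.9 ≈ 5.15.

λ̂_MAP = 5.15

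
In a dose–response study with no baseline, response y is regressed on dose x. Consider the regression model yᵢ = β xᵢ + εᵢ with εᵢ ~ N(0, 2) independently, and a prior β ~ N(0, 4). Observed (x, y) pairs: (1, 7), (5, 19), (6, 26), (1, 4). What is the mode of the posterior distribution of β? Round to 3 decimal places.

β̂_MAP = 4.126

log p(β | y) = −Σ(yᵢ − βxᵢ)²/(2·2) − β²/(2·4) + const.
Setting the derivative to zero: Σxᵢ(yᵢ − βxᵢ)/2 − β/4 = 0, so β = Σxᵢyᵢ / (Σxᵢ² + σ²/τ²).
Σxᵢyᵢ = 1·7 + 5·19 + 6·26 + 1·4 = 262; Σxᵢ² = 63; σ²/τ² = 0.5.
β̂_MAP = 262 / (63 + 0.5) = 262/63.5 ≈ 4.126.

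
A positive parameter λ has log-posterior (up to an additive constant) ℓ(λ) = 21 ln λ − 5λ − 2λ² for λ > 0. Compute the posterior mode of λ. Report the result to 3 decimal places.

ℓ'(λ) = 21/λ − 5 − 4λ. Setting this to zero and multiplying by λ: 4λ² + 5λ − 21 = 0.
λ = (−5 + √(5² + 4·4·21)) / (2·4) = (−5 + √361) / 8 = (−5 + 19)/8 = 7/4.
ℓ''(λ) = −21/λ² − 4 < 0, confirming a maximum.

λ̂_MAP = 1.750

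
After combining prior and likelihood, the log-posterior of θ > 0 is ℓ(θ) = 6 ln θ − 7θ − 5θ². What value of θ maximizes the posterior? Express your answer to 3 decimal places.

θ̂_MAP = 0.500

ℓ'(θ) = 6/θ − 7 − 10θ. Setting this to zero and multiplying by θ: 10θ² + 7θ − 6 = 0.
θ = (−7 + √(7² + 4·10·6)) / (2·10) = (−7 + √289) / 20 = (−7 + 17)/20 = 1/2.
ℓ''(θ) = −6/θ² − 10 < 0, confirming a maximum.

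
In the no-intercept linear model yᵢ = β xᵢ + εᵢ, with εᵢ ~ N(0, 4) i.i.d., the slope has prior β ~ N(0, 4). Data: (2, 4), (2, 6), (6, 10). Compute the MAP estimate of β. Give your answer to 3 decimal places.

β̂_MAP = 1.778

log p(β | y) = −Σ(yᵢ − βxᵢ)²/(2·4) − β²/(2·4) + const.
Setting the derivative to zero: Σxᵢ(yᵢ − βxᵢ)/4 − β/4 = 0, so β = Σxᵢyᵢ / (Σxᵢ² + σ²/τ²).
Σxᵢyᵢ = 2·4 + 2·6 + 6·10 = 80; Σxᵢ² = 44; σ²/τ² = 1.
β̂_MAP = 80 / (44 + 1) = 80/45 ≈ 1.778.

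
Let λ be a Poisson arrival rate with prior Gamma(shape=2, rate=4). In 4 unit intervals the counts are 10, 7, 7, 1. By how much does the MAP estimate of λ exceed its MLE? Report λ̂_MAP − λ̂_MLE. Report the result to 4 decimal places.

Σxᵢ = 25. Posterior is Gamma(27, 8); MAP = (27−1)/8 = 26/8 ≈ 3.25000.
MLE = x̄ = 25/4 ≈ 6.25000.
Difference = 26/8 − 25/4 = -3 ≈ -3.0000.

MAP − MLE = -3.0000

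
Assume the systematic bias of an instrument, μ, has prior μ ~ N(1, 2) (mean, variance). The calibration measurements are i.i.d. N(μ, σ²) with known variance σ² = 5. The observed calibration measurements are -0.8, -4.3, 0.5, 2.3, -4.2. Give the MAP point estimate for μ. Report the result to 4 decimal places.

n = 5; x̄ = ((-0.8) + (-4.3) + 0.5 + 2.3 + (-4.2))/5 = -6.5/5 = -1.3.
For a Normal prior and Normal likelihood with known variance, the posterior is Normal; its mode equals its mean, the precision-weighted average.
Prior precision 1/σ₀² = 1/2 = 0.5; data precision n/σ² = 5/5 = 1.
μ̂ = (0.5·1 + 1·(-1.3)) / (0.5 + 1) = (-0.8)/1.5 = -8/15 ≈ -0.5333.

μ̂_MAP = -0.5333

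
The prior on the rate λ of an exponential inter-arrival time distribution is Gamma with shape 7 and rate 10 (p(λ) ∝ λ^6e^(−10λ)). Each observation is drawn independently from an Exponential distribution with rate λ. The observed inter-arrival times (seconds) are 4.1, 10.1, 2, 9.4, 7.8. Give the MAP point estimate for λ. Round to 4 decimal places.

The Exponential(rate=λ) likelihood is ∝ λ^n e^(−λΣtᵢ). Here n = 5 and Σtᵢ = 4.1 + 10.1 + 2 + 9.4 + 7.8 = 33.4.
Posterior ∝ λ^6e^(−10λ) · λ^5e^(−33.4λ) = λ^11e^(−43.4λ), i.e. Gamma(12, 43.4).
Mode = (a−1)/b = 11/43.4 ≈ 0.2535.

λ̂_MAP = 0.2535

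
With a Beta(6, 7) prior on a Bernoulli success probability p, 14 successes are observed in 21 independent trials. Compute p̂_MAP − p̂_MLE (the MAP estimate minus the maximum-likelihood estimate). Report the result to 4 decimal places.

Posterior is Beta(20, 14); MAP = (20−1)/(34−2) = 19/32 ≈ 0.59375.
MLE ignores the prior: p̂_MLE = k/n = 14/21 ≈ 0.66667.
Difference = 19/32 − 14/21 = -7/96 ≈ -0.0729.

MAP − MLE = -0.0729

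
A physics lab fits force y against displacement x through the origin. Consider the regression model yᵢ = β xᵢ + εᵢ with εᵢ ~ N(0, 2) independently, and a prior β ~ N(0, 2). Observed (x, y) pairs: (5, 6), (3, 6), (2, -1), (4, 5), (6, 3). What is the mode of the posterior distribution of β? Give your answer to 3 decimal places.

log p(β | y) = −Σ(yᵢ − βxᵢ)²/(2·2) − β²/(2·2) + const.
Setting the derivative to zero: Σxᵢ(yᵢ − βxᵢ)/2 − β/2 = 0, so β = Σxᵢyᵢ / (Σxᵢ² + σ²/τ²).
Σxᵢyᵢ = 5·6 + 3·6 + 2·(-1) + 4·5 + 6·3 = 84; Σxᵢ² = 90; σ²/τ² = 1.
β̂_MAP = 84 / (90 + 1) = 84/91 ≈ 0.923.

β̂_MAP = 0.923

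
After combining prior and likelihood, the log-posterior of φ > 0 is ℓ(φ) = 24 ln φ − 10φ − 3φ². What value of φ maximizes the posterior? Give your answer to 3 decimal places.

φ̂_MAP = 1.333

ℓ'(φ) = 24/φ − 10 − 6φ. Setting this to zero and multiplying by φ: 6φ² + 10φ − 24 = 0.
φ = (−10 + √(10² + 4·6·24)) / (2·6) = (−10 + √676) / 12 = (−10 + 26)/12 = 4/3.
ℓ''(φ) = −24/φ² − 6 < 0, confirming a maximum.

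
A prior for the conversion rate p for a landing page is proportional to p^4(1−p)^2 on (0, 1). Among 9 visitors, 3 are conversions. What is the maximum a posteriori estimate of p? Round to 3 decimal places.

p̂_MAP = 0.467

The prior density ∝ p^4(1−p)^2 is the kernel of Beta(5, 3).
Data: 3 successes in 9 trials. The binomial likelihood contributes p^3(1−p)^6, so the posterior is Beta(5+3, 3+6) = Beta(8, 9).
For Beta(a, b) with a, b > 1 the mode is (a−1)/(a+b−2) = 7/15 ≈ 0.467.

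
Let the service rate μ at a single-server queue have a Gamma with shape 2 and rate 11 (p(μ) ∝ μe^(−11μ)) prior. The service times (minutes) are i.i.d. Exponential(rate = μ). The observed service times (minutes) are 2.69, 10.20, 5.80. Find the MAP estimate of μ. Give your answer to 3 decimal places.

μ̂_MAP = 0.135

The Exponential(rate=μ) likelihood is ∝ μ^n e^(−μΣtᵢ). Here n = 3 and Σtᵢ = 2.69 + 10.20 + 5.80 = 18.69.
Posterior ∝ μe^(−11μ) · μ^3e^(−18.69μ) = μ^4e^(−29.69μ), i.e. Gamma(5, 29.69).
Mode = (a−1)/b = 4/29.69 ≈ 0.135.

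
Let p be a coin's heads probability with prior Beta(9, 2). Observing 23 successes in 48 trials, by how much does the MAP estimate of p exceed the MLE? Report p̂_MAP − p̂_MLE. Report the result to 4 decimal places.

MAP − MLE = 0.0647

Posterior is Beta(32, 27); MAP = (32−1)/(59−2) = 31/57 ≈ 0.54386.
MLE ignores the prior: p̂_MLE = k/n = 23/48 ≈ 0.47917.
Difference = 31/57 − 23/48 = 59/912 ≈ 0.0647.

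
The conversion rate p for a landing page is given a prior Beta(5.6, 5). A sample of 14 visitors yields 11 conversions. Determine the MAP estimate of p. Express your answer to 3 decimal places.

p̂_MAP = 0.690

Prior: Beta(5.6, 5).
Data: 11 successes in 14 trials. The binomial likelihood contributes p^11(1−p)^3, so the posterior is Beta(5.6+11, 5+3) = Beta(16.6, 8).
For Beta(a, b) with a, b > 1 the mode is (a−1)/(a+b−2) = 15.6/22.6 ≈ 0.690.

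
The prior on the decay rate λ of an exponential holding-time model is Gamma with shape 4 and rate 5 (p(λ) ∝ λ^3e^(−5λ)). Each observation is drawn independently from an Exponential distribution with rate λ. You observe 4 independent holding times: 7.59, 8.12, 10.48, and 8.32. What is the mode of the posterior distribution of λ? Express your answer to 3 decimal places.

λ̂_MAP = 0.177

The Exponential(rate=λ) likelihood is ∝ λ^n e^(−λΣtᵢ). Here n = 4 and Σtᵢ = 7.59 + 8.12 + 10.48 + 8.32 = 34.51.
Posterior ∝ λ^3e^(−5λ) · λ^4e^(−34.51λ) = λ^7e^(−39.51λ), i.e. Gamma(8, 39.51).
Mode = (a−1)/b = 7/39.51 ≈ 0.177.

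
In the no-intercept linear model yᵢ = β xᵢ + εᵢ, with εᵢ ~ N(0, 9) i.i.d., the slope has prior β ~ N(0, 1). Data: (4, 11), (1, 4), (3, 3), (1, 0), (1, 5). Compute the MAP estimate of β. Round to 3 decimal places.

β̂_MAP = 1.676

log p(β | y) = −Σ(yᵢ − βxᵢ)²/(2·9) − β²/(2·1) + const.
Setting the derivative to zero: Σxᵢ(yᵢ − βxᵢ)/9 − β/1 = 0, so β = Σxᵢyᵢ / (Σxᵢ² + σ²/τ²).
Σxᵢyᵢ = 4·11 + 1·4 + 3·3 + 1·0 + 1·5 = 62; Σxᵢ² = 28; σ²/τ² = 9.
β̂_MAP = 62 / (28 + 9) = 62/37 ≈ 1.676.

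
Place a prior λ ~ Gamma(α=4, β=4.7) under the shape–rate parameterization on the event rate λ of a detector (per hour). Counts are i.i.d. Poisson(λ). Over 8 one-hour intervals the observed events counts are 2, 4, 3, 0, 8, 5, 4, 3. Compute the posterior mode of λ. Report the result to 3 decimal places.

Σxᵢ = 2+4+3+0+8+5+4+3 = 29, with n = 8.
Posterior ∝ λ^3e^(−4.7λ) · λ^29e^(−8λ) = λ^32e^(−12.7λ), i.e. Gamma(shape=33, rate=12.7).
The mode of a Gamma(a, b) with a ≥ 1 (shape–rate) is (a−1)/b = 32/12.7 ≈ 2.520.

λ̂_MAP = 2.520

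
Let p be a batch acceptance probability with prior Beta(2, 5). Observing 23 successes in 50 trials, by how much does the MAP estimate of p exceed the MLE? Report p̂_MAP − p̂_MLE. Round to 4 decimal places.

Posterior is Beta(25, 32); MAP = (25−1)/(57−2) = 24/55 ≈ 0.43636.
MLE ignores the prior: p̂_MLE = k/n = 23/50 ≈ 0.46000.
Difference = 24/55 − 23/50 = -13/550 ≈ -0.0236.

MAP − MLE = -0.0236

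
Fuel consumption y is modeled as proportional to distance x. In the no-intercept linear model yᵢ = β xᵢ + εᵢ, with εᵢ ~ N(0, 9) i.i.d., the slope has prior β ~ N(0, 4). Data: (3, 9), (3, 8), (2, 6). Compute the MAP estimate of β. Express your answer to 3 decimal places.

log p(β | y) = −Σ(yᵢ − βxᵢ)²/(2·9) − β²/(2·4) + const.
Setting the derivative to zero: Σxᵢ(yᵢ − βxᵢ)/9 − β/4 = 0, so β = Σxᵢyᵢ / (Σxᵢ² + σ²/τ²).
Σxᵢyᵢ = 3·9 + 3·8 + 2·6 = 63; Σxᵢ² = 22; σ²/τ² = 2.25.
β̂_MAP = 63 / (22 + 2.25) = 63/24.25 ≈ 2.598.

β̂_MAP = 2.598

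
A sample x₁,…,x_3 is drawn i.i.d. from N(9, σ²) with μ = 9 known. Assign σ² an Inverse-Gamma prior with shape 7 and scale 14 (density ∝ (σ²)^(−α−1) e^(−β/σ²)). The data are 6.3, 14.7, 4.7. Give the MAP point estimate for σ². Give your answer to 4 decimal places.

Sum of squared deviations about the known mean: SS = (6.3−9)² + (14.7−9)² + (4.7−9)² = 58.27.
The Normal likelihood contributes (σ²)^(−n/2) exp(−SS/(2σ²)), so the posterior is Inverse-Gamma(α + n/2, β + SS/2) = Inverse-Gamma(8.5, 43.135).
The mode of Inverse-Gamma(a, b) is b/(a+1) = 43.135/9.5 ≈ 4.5405.

σ̂²_MAP = 4.5405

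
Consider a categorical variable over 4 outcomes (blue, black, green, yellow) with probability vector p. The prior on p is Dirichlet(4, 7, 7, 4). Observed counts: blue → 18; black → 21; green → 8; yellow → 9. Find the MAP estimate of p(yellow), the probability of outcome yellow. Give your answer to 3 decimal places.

The posterior is Dirichlet(αᵢ + nᵢ) = Dirichlet(22, 28, 15, 13).
For a Dirichlet(a₁,…,a_K) with all aᵢ > 1, the mode has j-th component (aⱼ − 1)/(Σaᵢ − K).
Here Σaᵢ = 78 and K = 4, so p(yellow) = (13 − 1)/(78 − 4) = 12/74 ≈ 0.162.

MAP estimate of p(yellow) = 0.162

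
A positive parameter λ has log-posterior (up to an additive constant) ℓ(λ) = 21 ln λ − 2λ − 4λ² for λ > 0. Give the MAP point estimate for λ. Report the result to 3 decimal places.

λ̂_MAP = 1.500

ℓ'(λ) = 21/λ − 2 − 8λ. Setting this to zero and multiplying by λ: 8λ² + 2λ − 21 = 0.
λ = (−2 + √(2² + 4·8·21)) / (2·8) = (−2 + √676) / 16 = (−2 + 26)/16 = 3/2.
ℓ''(λ) = −21/λ² − 8 < 0, confirming a maximum.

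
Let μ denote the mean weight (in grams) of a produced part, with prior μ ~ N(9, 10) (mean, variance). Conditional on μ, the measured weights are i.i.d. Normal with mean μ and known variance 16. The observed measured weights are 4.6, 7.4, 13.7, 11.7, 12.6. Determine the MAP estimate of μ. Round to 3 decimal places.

μ̂_MAP = 9.758

n = 5; x̄ = (4.6 + 7.4 + 13.7 + 11.7 + 12.6)/5 = 50/5 = 10.
For a Normal prior and Normal likelihood with known variance, the posterior is Normal; its mode equals its mean, the precision-weighted average.
Prior precision 1/σ₀² = 1/10 = 0.1; data precision n/σ² = 5/16 = 0.3125.
μ̂ = (0.1·9 + 0.3125·10) / (0.1 + 0.3125) = 4.025/0.4125 = 322/33 ≈ 9.758.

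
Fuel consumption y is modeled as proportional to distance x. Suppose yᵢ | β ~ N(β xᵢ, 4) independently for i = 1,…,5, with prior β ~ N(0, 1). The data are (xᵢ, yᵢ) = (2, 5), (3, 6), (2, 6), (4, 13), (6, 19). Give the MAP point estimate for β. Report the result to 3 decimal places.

β̂_MAP = 2.822

log p(β | y) = −Σ(yᵢ − βxᵢ)²/(2·4) − β²/(2·1) + const.
Setting the derivative to zero: Σxᵢ(yᵢ − βxᵢ)/4 − β/1 = 0, so β = Σxᵢyᵢ / (Σxᵢ² + σ²/τ²).
Σxᵢyᵢ = 2·5 + 3·6 + 2·6 + 4·13 + 6·19 = 206; Σxᵢ² = 69; σ²/τ² = 4.
β̂_MAP = 206 / (69 + 4) = 206/73 ≈ 2.822.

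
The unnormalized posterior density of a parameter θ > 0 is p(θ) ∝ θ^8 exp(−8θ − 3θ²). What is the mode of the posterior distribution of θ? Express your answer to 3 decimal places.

ℓ'(θ) = 8/θ − 8 − 6θ. Setting this to zero and multiplying by θ: 6θ² + 8θ − 8 = 0.
θ = (−8 + √(8² + 4·6·8)) / (2·6) = (−8 + √256) / 12 = (−8 + 16)/12 = 2/3.
ℓ''(θ) = −8/θ² − 6 < 0, confirming a maximum.

θ̂_MAP = 0.667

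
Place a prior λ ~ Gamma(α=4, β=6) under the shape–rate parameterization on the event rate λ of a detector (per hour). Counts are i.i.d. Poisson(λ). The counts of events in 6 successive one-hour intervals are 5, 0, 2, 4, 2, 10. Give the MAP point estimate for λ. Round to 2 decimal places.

λ̂_MAP = 2.17

Σxᵢ = 5+0+2+4+2+10 = 23, with n = 6.
Posterior ∝ λ^3e^(−6λ) · λ^23e^(−6λ) = λ^26e^(−12λ), i.e. Gamma(shape=27, rate=12).
The mode of a Gamma(a, b) with a ≥ 1 (shape–rate) is (a−1)/b = 26/12 ≈ 2.17.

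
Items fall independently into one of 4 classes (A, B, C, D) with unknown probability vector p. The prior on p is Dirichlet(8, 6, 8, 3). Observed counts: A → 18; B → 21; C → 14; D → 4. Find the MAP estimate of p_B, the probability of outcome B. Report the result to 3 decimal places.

MAP estimate of p_B = 0.333

The posterior is Dirichlet(αᵢ + nᵢ) = Dirichlet(26, 27, 22, 7).
For a Dirichlet(a₁,…,a_K) with all aᵢ > 1, the mode has j-th component (aⱼ − 1)/(Σaᵢ − K).
Here Σaᵢ = 82 and K = 4, so p_B = (27 − 1)/(82 − 4) = 26/78 ≈ 0.333.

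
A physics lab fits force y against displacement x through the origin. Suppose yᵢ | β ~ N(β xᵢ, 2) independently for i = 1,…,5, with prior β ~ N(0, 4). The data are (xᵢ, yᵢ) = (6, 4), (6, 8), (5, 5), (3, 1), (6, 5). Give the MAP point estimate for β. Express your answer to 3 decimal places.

log p(β | y) = −Σ(yᵢ − βxᵢ)²/(2·2) − β²/(2·4) + const.
Setting the derivative to zero: Σxᵢ(yᵢ − βxᵢ)/2 − β/4 = 0, so β = Σxᵢyᵢ / (Σxᵢ² + σ²/τ²).
Σxᵢyᵢ = 6·4 + 6·8 + 5·5 + 3·1 + 6·5 = 130; Σxᵢ² = 142; σ²/τ² = 0.5.
β̂_MAP = 130 / (142 + 0.5) = 130/142.5 ≈ 0.912.

β̂_MAP = 0.912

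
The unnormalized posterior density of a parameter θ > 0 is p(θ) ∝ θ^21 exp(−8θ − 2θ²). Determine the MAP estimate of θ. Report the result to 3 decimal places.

ℓ'(θ) = 21/θ − 8 − 4θ. Setting this to zero and multiplying by θ: 4θ² + 8θ − 21 = 0.
θ = (−8 + √(8² + 4·4·21)) / (2·4) = (−8 + √400) / 8 = (−8 + 20)/8 = 3/2.
ℓ''(θ) = −21/θ² − 4 < 0, confirming a maximum.

θ̂_MAP = 1.500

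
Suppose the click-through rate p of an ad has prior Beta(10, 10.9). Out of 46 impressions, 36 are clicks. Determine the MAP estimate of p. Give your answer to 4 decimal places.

p̂_MAP = 0.6934

Prior: Beta(10, 10.9).
Data: 36 successes in 46 trials. The binomial likelihood contributes p^36(1−p)^10, so the posterior is Beta(10+36, 10.9+10) = Beta(46, 20.9).
For Beta(a, b) with a, b > 1 the mode is (a−1)/(a+b−2) = 45/64.9 ≈ 0.6934.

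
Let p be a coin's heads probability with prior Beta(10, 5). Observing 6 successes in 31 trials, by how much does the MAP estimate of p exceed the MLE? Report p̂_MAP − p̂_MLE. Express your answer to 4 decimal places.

Posterior is Beta(16, 30); MAP = (16−1)/(46−2) = 15/44 ≈ 0.34091.
MLE ignores the prior: p̂_MLE = k/n = 6/31 ≈ 0.19355.
Difference = 15/44 − 6/31 = 201/1364 ≈ 0.1474.

MAP − MLE = 0.1474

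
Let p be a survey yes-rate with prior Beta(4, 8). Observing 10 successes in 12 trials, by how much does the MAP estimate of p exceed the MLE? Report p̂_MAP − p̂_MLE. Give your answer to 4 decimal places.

Posterior is Beta(14, 10); MAP = (14−1)/(24−2) = 13/22 ≈ 0.59091.
MLE ignores the prior: p̂_MLE = k/n = 10/12 ≈ 0.83333.
Difference = 13/22 − 10/12 = -8/33 ≈ -0.2424.

MAP − MLE = -0.2424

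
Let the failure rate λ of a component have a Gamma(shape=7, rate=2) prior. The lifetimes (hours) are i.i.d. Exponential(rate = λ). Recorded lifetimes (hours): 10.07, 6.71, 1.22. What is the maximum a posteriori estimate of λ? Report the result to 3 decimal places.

The Exponential(rate=λ) likelihood is ∝ λ^n e^(−λΣtᵢ). Here n = 3 and Σtᵢ = 10.07 + 6.71 + 1.22 = 18.
Posterior ∝ λ^6e^(−2λ) · λ^3e^(−18λ) = λ^9e^(−20λ), i.e. Gamma(10, 20).
Mode = (a−1)/b = 9/20 ≈ 0.450.

λ̂_MAP = 0.450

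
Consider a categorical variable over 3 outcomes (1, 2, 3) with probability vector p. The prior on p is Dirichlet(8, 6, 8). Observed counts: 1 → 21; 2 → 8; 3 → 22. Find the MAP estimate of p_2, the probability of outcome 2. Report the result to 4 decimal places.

MAP estimate: 0.1857

The posterior is Dirichlet(αᵢ + nᵢ) = Dirichlet(29, 14, 30).
For a Dirichlet(a₁,…,a_K) with all aᵢ > 1, the mode has j-th component (aⱼ − 1)/(Σaᵢ − K).
Here Σaᵢ = 73 and K = 3, so p_2 = (14 − 1)/(73 − 3) = 13/70 ≈ 0.1857.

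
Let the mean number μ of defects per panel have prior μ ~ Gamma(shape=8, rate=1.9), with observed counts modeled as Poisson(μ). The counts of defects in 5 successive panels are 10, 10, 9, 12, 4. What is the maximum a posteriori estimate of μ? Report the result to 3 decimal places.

μ̂_MAP = 7.536

Σxᵢ = 10+10+9+12+4 = 45, with n = 5.
Posterior ∝ μ^7e^(−1.9μ) · μ^45e^(−5μ) = μ^52e^(−6.9μ), i.e. Gamma(shape=53, rate=6.9).
The mode of a Gamma(a, b) with a ≥ 1 (shape–rate) is (a−1)/b = 52/6.9 ≈ 7.536.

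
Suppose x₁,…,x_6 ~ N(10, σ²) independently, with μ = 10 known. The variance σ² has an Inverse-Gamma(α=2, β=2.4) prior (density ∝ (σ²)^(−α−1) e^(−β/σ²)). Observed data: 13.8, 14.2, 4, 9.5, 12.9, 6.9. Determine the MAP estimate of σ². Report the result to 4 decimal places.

σ̂²_MAP = 7.5958

Sum of squared deviations about the known mean: SS = (13.8−10)² + (14.2−10)² + (4−10)² + (9.5−10)² + (12.9−10)² + (6.9−10)² = 86.35.
The Normal likelihood contributes (σ²)^(−n/2) exp(−SS/(2σ²)), so the posterior is Inverse-Gamma(α + n/2, β + SS/2) = Inverse-Gamma(5, 45.575).
The mode of Inverse-Gamma(a, b) is b/(a+1) = 45.575/6 ≈ 7.5958.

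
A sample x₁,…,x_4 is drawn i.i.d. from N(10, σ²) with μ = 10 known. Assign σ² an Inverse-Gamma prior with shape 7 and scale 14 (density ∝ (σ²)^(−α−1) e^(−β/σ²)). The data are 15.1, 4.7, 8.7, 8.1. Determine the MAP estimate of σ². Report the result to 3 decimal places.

σ̂²_MAP = 4.370

Sum of squared deviations about the known mean: SS = (15.1−10)² + (4.7−10)² + (8.7−10)² + (8.1−10)² = 59.4.
The Normal likelihood contributes (σ²)^(−n/2) exp(−SS/(2σ²)), so the posterior is Inverse-Gamma(α + n/2, β + SS/2) = Inverse-Gamma(9, 43.7).
The mode of Inverse-Gamma(a, b) is b/(a+1) = 43.7/10 ≈ 4.370.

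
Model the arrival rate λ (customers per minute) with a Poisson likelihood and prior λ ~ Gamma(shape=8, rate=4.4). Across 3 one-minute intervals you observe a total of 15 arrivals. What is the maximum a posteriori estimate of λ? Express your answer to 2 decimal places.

Σxᵢ = 15, n = 3.
Posterior ∝ λ^7e^(−4.4λ) · λ^15e^(−3λ) = λ^22e^(−7.4λ), i.e. Gamma(shape=23, rate=7.4).
The mode of a Gamma(a, b) with a ≥ 1 (shape–rate) is (a−1)/b = 22/7.4 ≈ 2.97.

λ̂_MAP = 2.97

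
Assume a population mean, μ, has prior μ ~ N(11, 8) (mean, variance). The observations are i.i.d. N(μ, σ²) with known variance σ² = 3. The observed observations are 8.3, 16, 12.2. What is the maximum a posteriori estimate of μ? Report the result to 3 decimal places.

μ̂_MAP = 12.037

n = 3; x̄ = (8.3 + 16 + 12.2)/3 = 36.5/3 = 73/6 ≈ 12.1667.
For a Normal prior and Normal likelihood with known variance, the posterior is Normal; its mode equals its mean, the precision-weighted average.
Prior precision 1/σ₀² = 1/8 = 0.125; data precision n/σ² = 3/3 = 1.
μ̂ = (0.125·11 + 1·(73/6)) / (0.125 + 1) = (325/24)/1.125 = 325/27 ≈ 12.037.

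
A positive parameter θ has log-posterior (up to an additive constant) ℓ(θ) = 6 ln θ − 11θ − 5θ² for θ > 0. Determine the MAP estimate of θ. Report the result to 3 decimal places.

θ̂_MAP = 0.400

ℓ'(θ) = 6/θ − 11 − 10θ. Setting this to zero and multiplying by θ: 10θ² + 11θ − 6 = 0.
θ = (−11 + √(11² + 4·10·6)) / (2·10) = (−11 + √361) / 20 = (−11 + 19)/20 = 2/5.
ℓ''(θ) = −6/θ² − 10 < 0, confirming a maximum.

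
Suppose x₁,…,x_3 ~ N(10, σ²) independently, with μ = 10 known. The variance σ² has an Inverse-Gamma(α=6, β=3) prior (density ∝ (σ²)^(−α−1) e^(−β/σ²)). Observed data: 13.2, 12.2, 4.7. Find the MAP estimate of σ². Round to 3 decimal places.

Sum of squared deviations about the known mean: SS = (13.2−10)² + (12.2−10)² + (4.7−10)² = 43.17.
The Normal likelihood contributes (σ²)^(−n/2) exp(−SS/(2σ²)), so the posterior is Inverse-Gamma(α + n/2, β + SS/2) = Inverse-Gamma(7.5, 24.585).
The mode of Inverse-Gamma(a, b) is b/(a+1) = 24.585/8.5 ≈ 2.892.

σ̂²_MAP = 2.892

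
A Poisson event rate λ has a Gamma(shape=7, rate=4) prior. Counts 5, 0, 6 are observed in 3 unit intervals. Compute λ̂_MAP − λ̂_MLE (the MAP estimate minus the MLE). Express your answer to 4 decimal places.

MAP − MLE = -1.2381

Σxᵢ = 11. Posterior is Gamma(18, 7); MAP = (18−1)/7 = 17/7 ≈ 2.42857.
MLE = x̄ = 11/3 ≈ 3.66667.
Difference = 17/7 − 11/3 = -26/21 ≈ -1.2381.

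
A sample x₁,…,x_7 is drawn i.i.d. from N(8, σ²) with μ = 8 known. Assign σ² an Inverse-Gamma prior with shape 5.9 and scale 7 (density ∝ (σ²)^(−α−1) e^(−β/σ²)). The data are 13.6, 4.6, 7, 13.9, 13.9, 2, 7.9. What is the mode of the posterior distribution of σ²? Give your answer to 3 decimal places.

σ̂²_MAP = 7.863

Sum of squared deviations about the known mean: SS = (13.6−8)² + (4.6−8)² + (7−8)² + (13.9−8)² + (13.9−8)² + (2−8)² + (7.9−8)² = 149.55.
The Normal likelihood contributes (σ²)^(−n/2) exp(−SS/(2σ²)), so the posterior is Inverse-Gamma(α + n/2, β + SS/2) = Inverse-Gamma(9.4, 81.775).
The mode of Inverse-Gamma(a, b) is b/(a+1) = 81.775/10.4 ≈ 7.863.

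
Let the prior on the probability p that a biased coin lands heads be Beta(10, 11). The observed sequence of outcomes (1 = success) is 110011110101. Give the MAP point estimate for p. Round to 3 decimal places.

p̂_MAP = 0.548

Prior: Beta(10, 11).
Data: 8 successes in 12 trials (from the sequence). The binomial likelihood contributes p^8(1−p)^4, so the posterior is Beta(10+8, 11+4) = Beta(18, 15).
For Beta(a, b) with a, b > 1 the mode is (a−1)/(a+b−2) = 17/31 ≈ 0.548.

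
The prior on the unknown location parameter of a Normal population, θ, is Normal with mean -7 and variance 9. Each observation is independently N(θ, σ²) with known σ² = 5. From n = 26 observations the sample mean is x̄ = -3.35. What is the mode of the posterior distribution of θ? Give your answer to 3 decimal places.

θ̂_MAP = -3.426

n = 26, x̄ = -3.35.
For a Normal prior and Normal likelihood with known variance, the posterior is Normal; its mode equals its mean, the precision-weighted average.
Prior precision 1/σ₀² = 1/9; data precision n/σ² = 26/5 = 5.2.
θ̂ = ((1/9)·(-7) + 5.2·(-3.35)) / (1/9 + 5.2) = (-8189/450)/(239/45) = -8189/2390 ≈ -3.426.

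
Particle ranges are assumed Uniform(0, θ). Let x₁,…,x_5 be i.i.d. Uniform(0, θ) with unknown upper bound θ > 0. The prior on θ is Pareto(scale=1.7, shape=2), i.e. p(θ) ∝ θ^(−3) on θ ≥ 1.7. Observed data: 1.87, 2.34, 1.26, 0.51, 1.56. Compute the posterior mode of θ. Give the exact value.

θ̂_MAP = 2.34

The Uniform(0, θ) likelihood is θ^(−n) for θ ≥ max(xᵢ), zero otherwise. Here max(xᵢ) = 2.34.
Posterior ∝ θ^(−3) · θ^(−5) = θ^(−8) on θ ≥ max(1.7, 2.34) = 2.34.
This density is strictly decreasing in θ, so the posterior mode lies at the lower boundary of the support.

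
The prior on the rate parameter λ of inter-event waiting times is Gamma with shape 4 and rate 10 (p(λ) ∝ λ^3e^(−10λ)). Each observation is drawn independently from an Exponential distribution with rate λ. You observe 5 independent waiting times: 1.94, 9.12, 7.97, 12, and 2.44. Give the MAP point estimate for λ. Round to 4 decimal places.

The Exponential(rate=λ) likelihood is ∝ λ^n e^(−λΣtᵢ). Here n = 5 and Σtᵢ = 1.94 + 9.12 + 7.97 + 12 + 2.44 = 33.47.
Posterior ∝ λ^3e^(−10λ) · λ^5e^(−33.47λ) = λ^8e^(−43.47λ), i.e. Gamma(9, 43.47).
Mode = (a−1)/b = 8/43.47 ≈ 0.1840.

λ̂_MAP = 0.1840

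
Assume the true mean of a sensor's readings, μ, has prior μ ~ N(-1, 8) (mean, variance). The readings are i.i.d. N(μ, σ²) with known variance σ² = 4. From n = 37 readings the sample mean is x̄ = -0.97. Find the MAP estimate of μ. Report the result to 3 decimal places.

n = 37, x̄ = -0.97.
For a Normal prior and Normal likelihood with known variance, the posterior is Normal; its mode equals its mean, the precision-weighted average.
Prior precision 1/σ₀² = 1/8 = 0.125; data precision n/σ² = 37/4 = 9.25.
μ̂ = (0.125·(-1) + 9.25·(-0.97)) / (0.125 + 9.25) = (-9.0975)/9.375 = -0.9704 ≈ -0.970.

μ̂_MAP = -0.970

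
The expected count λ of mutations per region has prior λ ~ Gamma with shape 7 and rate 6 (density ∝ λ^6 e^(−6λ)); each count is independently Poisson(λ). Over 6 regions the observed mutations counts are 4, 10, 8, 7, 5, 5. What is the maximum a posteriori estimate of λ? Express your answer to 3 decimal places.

λ̂_MAP = 3.750

Σxᵢ = 4+10+8+7+5+5 = 39, with n = 6.
Posterior ∝ λ^6e^(−6λ) · λ^39e^(−6λ) = λ^45e^(−12λ), i.e. Gamma(shape=46, rate=12).
The mode of a Gamma(a, b) with a ≥ 1 (shape–rate) is (a−1)/b = 45/12 ≈ 3.750.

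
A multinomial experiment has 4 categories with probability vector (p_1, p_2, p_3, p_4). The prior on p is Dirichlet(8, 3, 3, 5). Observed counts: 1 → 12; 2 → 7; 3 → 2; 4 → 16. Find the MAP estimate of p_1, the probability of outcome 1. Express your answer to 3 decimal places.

The posterior is Dirichlet(αᵢ + nᵢ) = Dirichlet(20, 10, 5, 21).
For a Dirichlet(a₁,…,a_K) with all aᵢ > 1, the mode has j-th component (aⱼ − 1)/(Σaᵢ − K).
Here Σaᵢ = 56 and K = 4, so p_1 = (20 − 1)/(56 − 4) = 19/52 ≈ 0.365.

MAP estimate: 0.365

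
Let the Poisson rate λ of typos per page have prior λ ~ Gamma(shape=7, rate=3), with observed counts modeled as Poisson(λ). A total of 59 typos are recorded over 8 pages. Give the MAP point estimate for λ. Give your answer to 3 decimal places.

Σxᵢ = 59, n = 8.
Posterior ∝ λ^6e^(−3λ) · λ^59e^(−8λ) = λ^65e^(−11λ), i.e. Gamma(shape=66, rate=11).
The mode of a Gamma(a, b) with a ≥ 1 (shape–rate) is (a−1)/b = 65/11 ≈ 5.909.

λ̂_MAP = 5.909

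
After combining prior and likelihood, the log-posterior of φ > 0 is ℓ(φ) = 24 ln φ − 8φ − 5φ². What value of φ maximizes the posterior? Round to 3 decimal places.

φ̂_MAP = 1.200

ℓ'(φ) = 24/φ − 8 − 10φ. Setting this to zero and multiplying by φ: 10φ² + 8φ − 24 = 0.
φ = (−8 + √(8² + 4·10·24)) / (2·10) = (−8 + √1024) / 20 = (−8 + 32)/20 = 6/5.
ℓ''(φ) = −24/φ² − 10 < 0, confirming a maximum.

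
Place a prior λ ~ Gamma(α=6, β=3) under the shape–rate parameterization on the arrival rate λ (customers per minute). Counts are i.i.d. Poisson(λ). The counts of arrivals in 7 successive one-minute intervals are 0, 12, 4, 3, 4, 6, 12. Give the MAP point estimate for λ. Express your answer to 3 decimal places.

λ̂_MAP = 4.600

Σxᵢ = 0+12+4+3+4+6+12 = 41, with n = 7.
Posterior ∝ λ^5e^(−3λ) · λ^41e^(−7λ) = λ^46e^(−10λ), i.e. Gamma(shape=47, rate=10).
The mode of a Gamma(a, b) with a ≥ 1 (shape–rate) is (a−1)/b = 46/10 ≈ 4.600.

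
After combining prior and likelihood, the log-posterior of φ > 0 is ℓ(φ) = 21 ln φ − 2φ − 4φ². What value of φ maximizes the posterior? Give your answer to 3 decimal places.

φ̂_MAP = 1.500

ℓ'(φ) = 21/φ − 2 − 8φ. Setting this to zero and multiplying by φ: 8φ² + 2φ − 21 = 0.
φ = (−2 + √(2² + 4·8·21)) / (2·8) = (−2 + √676) / 16 = (−2 + 26)/16 = 3/2.
ℓ''(φ) = −21/φ² − 8 < 0, confirming a maximum.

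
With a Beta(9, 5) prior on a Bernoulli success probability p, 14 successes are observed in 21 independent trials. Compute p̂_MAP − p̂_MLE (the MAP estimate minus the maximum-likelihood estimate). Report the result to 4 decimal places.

Posterior is Beta(23, 12); MAP = (23−1)/(35−2) = 22/33 ≈ 0.66667.
MLE ignores the prior: p̂_MLE = k/n = 14/21 ≈ 0.66667.
Difference = 22/33 − 14/21 = 0 ≈ 0.0000.

MAP − MLE = 0.0000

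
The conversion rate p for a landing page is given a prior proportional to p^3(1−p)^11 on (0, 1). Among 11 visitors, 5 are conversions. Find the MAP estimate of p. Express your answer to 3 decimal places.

The prior density ∝ p^3(1−p)^11 is the kernel of Beta(4, 12).
Data: 5 successes in 11 trials. The binomial likelihood contributes p^5(1−p)^6, so the posterior is Beta(4+5, 12+6) = Beta(9, 18).
For Beta(a, b) with a, b > 1 the mode is (a−1)/(a+b−2) = 8/25 ≈ 0.320.

p̂_MAP = 0.320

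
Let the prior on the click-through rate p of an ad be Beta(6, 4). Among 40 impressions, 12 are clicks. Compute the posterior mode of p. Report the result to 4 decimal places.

Prior: Beta(6, 4).
Data: 12 successes in 40 trials. The binomial likelihood contributes p^12(1−p)^28, so the posterior is Beta(6+12, 4+28) = Beta(18, 32).
For Beta(a, b) with a, b > 1 the mode is (a−1)/(a+b−2) = 17/48 ≈ 0.3542.

p̂_MAP = 0.3542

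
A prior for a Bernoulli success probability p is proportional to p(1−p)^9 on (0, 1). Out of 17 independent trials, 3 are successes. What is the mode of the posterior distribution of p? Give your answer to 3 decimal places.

The prior density ∝ p(1−p)^9 is the kernel of Beta(2, 10).
Data: 3 successes in 17 trials. The binomial likelihood contributes p^3(1−p)^14, so the posterior is Beta(2+3, 10+14) = Beta(5, 24).
For Beta(a, b) with a, b > 1 the mode is (a−1)/(a+b−2) = 4/27 ≈ 0.148.

p̂_MAP = 0.148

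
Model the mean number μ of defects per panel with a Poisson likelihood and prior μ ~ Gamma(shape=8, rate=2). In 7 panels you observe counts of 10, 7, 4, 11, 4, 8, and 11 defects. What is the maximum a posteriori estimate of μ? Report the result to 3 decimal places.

Σxᵢ = 10+7+4+11+4+8+11 = 55, with n = 7.
Posterior ∝ μ^7e^(−2μ) · μ^55e^(−7μ) = μ^62e^(−9μ), i.e. Gamma(shape=63, rate=9).
The mode of a Gamma(a, b) with a ≥ 1 (shape–rate) is (a−1)/b = 62/9 ≈ 6.889.

μ̂_MAP = 6.889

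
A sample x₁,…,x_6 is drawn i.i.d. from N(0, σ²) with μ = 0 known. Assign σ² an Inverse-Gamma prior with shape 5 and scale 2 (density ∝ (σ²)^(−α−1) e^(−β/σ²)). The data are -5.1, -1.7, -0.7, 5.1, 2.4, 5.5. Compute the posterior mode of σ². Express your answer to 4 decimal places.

σ̂²_MAP = 5.3006

Sum of squared deviations about the known mean: SS = (-5.1−0)² + (-1.7−0)² + (-0.7−0)² + (5.1−0)² + (2.4−0)² + (5.5−0)² = 91.41.
The Normal likelihood contributes (σ²)^(−n/2) exp(−SS/(2σ²)), so the posterior is Inverse-Gamma(α + n/2, β + SS/2) = Inverse-Gamma(8, 47.705).
The mode of Inverse-Gamma(a, b) is b/(a+1) = 47.705/9 ≈ 5.3006.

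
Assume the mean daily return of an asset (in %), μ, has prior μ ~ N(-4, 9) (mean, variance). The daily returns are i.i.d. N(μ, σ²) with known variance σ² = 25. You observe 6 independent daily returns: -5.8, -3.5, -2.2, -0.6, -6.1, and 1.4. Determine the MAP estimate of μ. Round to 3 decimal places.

μ̂_MAP = -3.180

n = 6; x̄ = ((-5.8) + (-3.5) + (-2.2) + (-0.6) + (-6.1) + 1.4)/6 = -16.8/6 = -2.8.
For a Normal prior and Normal likelihood with known variance, the posterior is Normal; its mode equals its mean, the precision-weighted average.
Prior precision 1/σ₀² = 1/9; data precision n/σ² = 6/25 = 0.24.
μ̂ = ((1/9)·(-4) + 0.24·(-2.8)) / (1/9 + 0.24) = (-1256/1125)/(79/225) = -1256/395 ≈ -3.180.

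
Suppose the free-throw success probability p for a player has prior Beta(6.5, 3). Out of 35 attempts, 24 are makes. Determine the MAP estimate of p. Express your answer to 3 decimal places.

Prior: Beta(6.5, 3).
Data: 24 successes in 35 trials. The binomial likelihood contributes p^24(1−p)^11, so the posterior is Beta(6.5+24, 3+11) = Beta(30.5, 14).
For Beta(a, b) with a, b > 1 the mode is (a−1)/(a+b−2) = 29.5/42.5 ≈ 0.694.

p̂_MAP = 0.694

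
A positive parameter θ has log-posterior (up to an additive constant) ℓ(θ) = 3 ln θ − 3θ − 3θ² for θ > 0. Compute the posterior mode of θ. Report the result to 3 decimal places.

θ̂_MAP = 0.500

ℓ'(θ) = 3/θ − 3 − 6θ. Setting this to zero and multiplying by θ: 6θ² + 3θ − 3 = 0.
θ = (−3 + √(3² + 4·6·3)) / (2·6) = (−3 + √81) / 12 = (−3 + 9)/12 = 1/2.
ℓ''(θ) = −3/θ² − 6 < 0, confirming a maximum.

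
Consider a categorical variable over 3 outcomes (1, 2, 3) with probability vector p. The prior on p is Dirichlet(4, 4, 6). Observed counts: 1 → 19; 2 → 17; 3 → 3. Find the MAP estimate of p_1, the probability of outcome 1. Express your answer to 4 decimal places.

The posterior is Dirichlet(αᵢ + nᵢ) = Dirichlet(23, 21, 9).
For a Dirichlet(a₁,…,a_K) with all aᵢ > 1, the mode has j-th component (aⱼ − 1)/(Σaᵢ − K).
Here Σaᵢ = 53 and K = 3, so p_1 = (23 − 1)/(53 − 3) = 22/50 ≈ 0.4400.

MAP estimate: 0.4400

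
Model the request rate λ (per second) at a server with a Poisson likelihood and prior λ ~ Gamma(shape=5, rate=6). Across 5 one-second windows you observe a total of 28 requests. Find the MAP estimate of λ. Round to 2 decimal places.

λ̂_MAP = 2.91

Σxᵢ = 28, n = 5.
Posterior ∝ λ^4e^(−6λ) · λ^28e^(−5λ) = λ^32e^(−11λ), i.e. Gamma(shape=33, rate=11).
The mode of a Gamma(a, b) with a ≥ 1 (shape–rate) is (a−1)/b = 32/11 ≈ 2.91.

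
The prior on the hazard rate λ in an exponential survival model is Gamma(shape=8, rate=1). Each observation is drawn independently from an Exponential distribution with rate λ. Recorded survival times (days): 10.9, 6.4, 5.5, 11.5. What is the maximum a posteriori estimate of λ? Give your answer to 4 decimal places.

The Exponential(rate=λ) likelihood is ∝ λ^n e^(−λΣtᵢ). Here n = 4 and Σtᵢ = 10.9 + 6.4 + 5.5 + 11.5 = 34.3.
Posterior ∝ λ^7e^(−1λ) · λ^4e^(−34.3λ) = λ^11e^(−35.3λ), i.e. Gamma(12, 35.3).
Mode = (a−1)/b = 11/35.3 ≈ 0.3116.

λ̂_MAP = 0.3116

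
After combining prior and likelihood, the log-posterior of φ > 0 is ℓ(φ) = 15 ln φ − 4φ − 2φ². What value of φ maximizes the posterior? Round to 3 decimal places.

φ̂_MAP = 1.500

ℓ'(φ) = 15/φ − 4 − 4φ. Setting this to zero and multiplying by φ: 4φ² + 4φ − 15 = 0.
φ = (−4 + √(4² + 4·4·15)) / (2·4) = (−4 + √256) / 8 = (−4 + 16)/8 = 3/2.
ℓ''(φ) = −15/φ² − 4 < 0, confirming a maximum.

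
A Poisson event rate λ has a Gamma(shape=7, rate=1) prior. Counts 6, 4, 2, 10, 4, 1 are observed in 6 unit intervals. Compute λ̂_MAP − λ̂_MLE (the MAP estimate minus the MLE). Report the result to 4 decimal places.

MAP − MLE = 0.2143

Σxᵢ = 27. Posterior is Gamma(34, 7); MAP = (34−1)/7 = 33/7 ≈ 4.71429.
MLE = x̄ = 27/6 ≈ 4.50000.
Difference = 33/7 − 27/6 = 3/14 ≈ 0.2143.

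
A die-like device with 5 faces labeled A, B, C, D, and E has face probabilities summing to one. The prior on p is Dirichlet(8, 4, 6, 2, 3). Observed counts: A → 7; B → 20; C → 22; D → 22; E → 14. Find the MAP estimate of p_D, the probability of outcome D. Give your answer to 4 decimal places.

The posterior is Dirichlet(αᵢ + nᵢ) = Dirichlet(15, 24, 28, 24, 17).
For a Dirichlet(a₁,…,a_K) with all aᵢ > 1, the mode has j-th component (aⱼ − 1)/(Σaᵢ − K).
Here Σaᵢ = 108 and K = 5, so p_D = (24 − 1)/(108 − 5) = 23/103 ≈ 0.2233.

MAP estimate of p_D = 0.2233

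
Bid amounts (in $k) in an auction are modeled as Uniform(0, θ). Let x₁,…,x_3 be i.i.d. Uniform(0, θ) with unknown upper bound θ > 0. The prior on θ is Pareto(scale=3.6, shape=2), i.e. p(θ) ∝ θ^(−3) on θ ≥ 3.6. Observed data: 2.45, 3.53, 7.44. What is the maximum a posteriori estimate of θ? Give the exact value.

θ̂_MAP = 7.44

The Uniform(0, θ) likelihood is θ^(−n) for θ ≥ max(xᵢ), zero otherwise. Here max(xᵢ) = 7.44.
Posterior ∝ θ^(−3) · θ^(−3) = θ^(−6) on θ ≥ max(3.6, 7.44) = 7.44.
This density is strictly decreasing in θ, so the posterior mode lies at the lower boundary of the support.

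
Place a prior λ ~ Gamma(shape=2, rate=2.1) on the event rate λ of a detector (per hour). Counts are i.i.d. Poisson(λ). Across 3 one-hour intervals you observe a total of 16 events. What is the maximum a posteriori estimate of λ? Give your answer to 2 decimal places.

λ̂_MAP = 3.33

Σxᵢ = 16, n = 3.
Posterior ∝ λe^(−2.1λ) · λ^16e^(−3λ) = λ^17e^(−5.1λ), i.e. Gamma(shape=18, rate=5.1).
The mode of a Gamma(a, b) with a ≥ 1 (shape–rate) is (a−1)/b = 17/5.1 ≈ 3.33.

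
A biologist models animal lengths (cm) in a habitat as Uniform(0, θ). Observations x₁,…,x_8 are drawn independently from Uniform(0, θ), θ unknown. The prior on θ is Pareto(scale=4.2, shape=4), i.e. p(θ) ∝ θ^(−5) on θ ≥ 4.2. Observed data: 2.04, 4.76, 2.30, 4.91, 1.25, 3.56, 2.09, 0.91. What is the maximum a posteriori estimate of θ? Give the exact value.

The Uniform(0, θ) likelihood is θ^(−n) for θ ≥ max(xᵢ), zero otherwise. Here max(xᵢ) = 4.91.
Posterior ∝ θ^(−5) · θ^(−8) = θ^(−13) on θ ≥ max(4.2, 4.91) = 4.91.
This density is strictly decreasing in θ, so the posterior mode lies at the lower boundary of the support.

θ̂_MAP = 4.91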